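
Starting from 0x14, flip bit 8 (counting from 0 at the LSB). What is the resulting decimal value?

276

x = 0000010100
bit 8 is currently 0; toggle it via x ^ (1 << 8) = x ^ 256
→ 0100010100 = 276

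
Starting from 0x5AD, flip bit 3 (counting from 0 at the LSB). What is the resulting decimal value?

1445

x = 00010110101101
bit 3 is currently 1; toggle it via x ^ (1 << 3) = x ^ 8
→ 00010110100101 = 1445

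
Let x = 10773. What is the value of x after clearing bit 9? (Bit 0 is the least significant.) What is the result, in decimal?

x = 10101000010101
bit 9 is currently 1; clear it via x & ~(1 << 9) = x & ~512
→ 10100000010101 = 10261

10261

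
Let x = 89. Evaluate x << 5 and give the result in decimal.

2848

89 = 000001011001
shift left by 5 → 101100100000 = 2848
(equivalently, 89 × 2^5 = 89 × 32)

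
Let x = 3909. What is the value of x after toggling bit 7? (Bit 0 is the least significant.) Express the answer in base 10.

x = 111101000101
bit 7 is currently 0; toggle it via x ^ (1 << 7) = x ^ 128
→ 111111000101 = 4037

4037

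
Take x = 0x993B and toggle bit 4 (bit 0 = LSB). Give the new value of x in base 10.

39211

x = 1001100100111011
bit 4 is currently 1; toggle it via x ^ (1 << 4) = x ^ 16
→ 1001100100101011 = 39211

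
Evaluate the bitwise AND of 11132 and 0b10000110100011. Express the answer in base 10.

8480

11132 = 10101101111100
b = 10000110100011
AND → 10000100100000 = 8480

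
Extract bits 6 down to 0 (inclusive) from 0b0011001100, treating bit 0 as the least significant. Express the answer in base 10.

v = 0011001100
Shift right by 0: 0011001100
Mask low 7 bits: 1001100 = 76

76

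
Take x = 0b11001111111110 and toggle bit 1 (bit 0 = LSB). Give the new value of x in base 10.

x = 11001111111110
bit 1 is currently 1; toggle it via x ^ (1 << 1) = x ^ 2
→ 11001111111100 = 13308

13308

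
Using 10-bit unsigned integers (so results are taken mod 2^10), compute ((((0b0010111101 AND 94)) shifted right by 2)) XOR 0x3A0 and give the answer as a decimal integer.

935

0b0010111101 = 0010111101
94 = 0001011110
→ AND → 0000011100 = 28
→ shifted right by 2 → 0000000111 = 7
0x3A0 = 1110100000
→ XOR → 1110100111 = 935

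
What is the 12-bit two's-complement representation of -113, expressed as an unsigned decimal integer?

113 in 12 bits: 000001110001
Invert: 111110001110
Add 1:  111110001111 = 3983
(Check: 2^12 - 113 = 4096 - 113 = 3983.)

3983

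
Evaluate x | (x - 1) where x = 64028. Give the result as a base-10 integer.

64031

x = 1111101000011100 = 64028
x - 1 = 1111101000011011
OR    = 1111101000011111 = 64031
(x | (x - 1) sets all bits below the lowest set bit.)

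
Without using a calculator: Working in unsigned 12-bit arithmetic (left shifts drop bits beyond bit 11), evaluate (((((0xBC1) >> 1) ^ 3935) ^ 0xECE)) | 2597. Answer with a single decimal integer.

0xBC1 = 101111000001
→ >> 1 → 010111100000 = 1504
3935 = 111101011111
→ ^ → 101010111111 = 2751
0xECE = 111011001110
→ ^ → 010001110001 = 1137
2597 = 101000100101
→ | → 111001110101 = 3701

3701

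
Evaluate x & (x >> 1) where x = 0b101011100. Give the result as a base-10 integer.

x = 101011100 = 348
x>>1 = 010101110
AND  = 000001100 = 12
(x & (x >> 1) has a 1 wherever x has two consecutive 1 bits.)

12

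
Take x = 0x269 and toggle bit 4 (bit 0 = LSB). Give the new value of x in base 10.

x = 01001101001
bit 4 is currently 0; toggle it via x ^ (1 << 4) = x ^ 16
→ 01001111001 = 633

633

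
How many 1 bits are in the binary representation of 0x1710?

5

0x1710 = 1011100010000
Count the 1s: 1 + 1 + 1 + 1 + 1 = 5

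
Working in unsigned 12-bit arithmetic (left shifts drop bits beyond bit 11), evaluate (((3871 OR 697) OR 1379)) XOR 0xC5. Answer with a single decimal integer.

3871 = 111100011111
697 = 001010111001
→ OR → 111110111111 = 4031
1379 = 010101100011
→ OR → 111111111111 = 4095
0xC5 = 000011000101
→ XOR → 111100111010 = 3898

3898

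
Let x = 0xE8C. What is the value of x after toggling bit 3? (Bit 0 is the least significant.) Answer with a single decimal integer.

x = 111010001100
bit 3 is currently 1; toggle it via x ^ (1 << 3) = x ^ 8
→ 111010000100 = 3716

3716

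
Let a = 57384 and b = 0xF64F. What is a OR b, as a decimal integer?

57384 = 1110000000101000
0xF64F = 1111011001001111
 OR → 1111011001101111 = 63087

63087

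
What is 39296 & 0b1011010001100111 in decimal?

39296 = 1001100110000000
b = 1011010001100111
AND → 1001000000000000 = 36864

36864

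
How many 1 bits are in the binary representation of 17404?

9

17404 = 100001111111100
Count the 1s: 1 + 1 + 1 + 1 + 1 + 1 + 1 + 1 + 1 = 9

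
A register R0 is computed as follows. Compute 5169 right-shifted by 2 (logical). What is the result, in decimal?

1292

5169 = 1010000110001
shift right by 2 → 0010100001100 = 1292
(equivalently, floor(5169 / 4))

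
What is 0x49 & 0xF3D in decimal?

0x49 = 000001001001
0xF3D = 111100111101
AND → 000000001001 = 9

9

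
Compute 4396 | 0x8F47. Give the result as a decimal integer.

40815

4396 = 0001000100101100
0x8F47 = 1000111101000111
 OR → 1001111101101111 = 40815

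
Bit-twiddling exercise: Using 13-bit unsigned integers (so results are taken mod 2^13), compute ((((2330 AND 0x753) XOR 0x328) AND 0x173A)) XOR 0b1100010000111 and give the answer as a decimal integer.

6845

2330 = 0100100011010
0x753 = 0011101010011
→ AND → 0000100010010 = 274
0x328 = 0001100101000
→ XOR → 0001000111010 = 570
0x173A = 1011100111010
→ AND → 0001000111010 = 570
0b1100010000111 = 1100010000111
→ XOR → 1101010111101 = 6845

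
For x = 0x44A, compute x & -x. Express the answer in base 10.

x = 10001001010 = 1098
-x (two's complement) = …01110110110
AND   = 00000000010 = 2
(x & -x isolates the lowest set bit of x.)

2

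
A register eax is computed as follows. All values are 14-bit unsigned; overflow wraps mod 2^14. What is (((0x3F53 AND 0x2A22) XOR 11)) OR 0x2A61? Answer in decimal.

0x3F53 = 11111101010011
0x2A22 = 10101000100010
→ AND → 10101000000010 = 10754
11 = 00000000001011
→ XOR → 10101000001001 = 10761
0x2A61 = 10101001100001
→ OR → 10101001101001 = 10857

10857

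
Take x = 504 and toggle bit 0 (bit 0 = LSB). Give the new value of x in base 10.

x = 111111000
bit 0 is currently 0; toggle it via x ^ (1 << 0) = x ^ 1
→ 111111001 = 505

505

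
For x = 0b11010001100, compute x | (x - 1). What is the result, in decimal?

1679

x = 11010001100 = 1676
x - 1 = 11010001011
OR    = 11010001111 = 1679
(x | (x - 1) sets all bits below the lowest set bit.)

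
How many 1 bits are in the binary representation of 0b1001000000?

n = 1001000000
Count the 1s: 1 + 1 = 2

2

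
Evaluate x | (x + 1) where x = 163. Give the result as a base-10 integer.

167

x = 10100011 = 163
x + 1 = 10100100
OR    = 10100111 = 167
(x | (x + 1) sets the lowest cleared bit.)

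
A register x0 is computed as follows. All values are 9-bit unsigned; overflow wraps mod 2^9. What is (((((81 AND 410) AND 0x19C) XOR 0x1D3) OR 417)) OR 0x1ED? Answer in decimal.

81 = 001010001
410 = 110011010
→ AND → 000010000 = 16
0x19C = 110011100
→ AND → 000010000 = 16
0x1D3 = 111010011
→ XOR → 111000011 = 451
417 = 110100001
→ OR → 111100011 = 483
0x1ED = 111101101
→ OR → 111101111 = 495

495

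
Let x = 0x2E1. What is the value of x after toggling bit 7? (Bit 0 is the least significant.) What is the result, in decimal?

x = 001011100001
bit 7 is currently 1; toggle it via x ^ (1 << 7) = x ^ 128
→ 001001100001 = 609

609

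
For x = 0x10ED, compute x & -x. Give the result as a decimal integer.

1

x = 1000011101101 = 4333
-x (two's complement) = …0111100010011
AND   = 0000000000001 = 1
(x & -x isolates the lowest set bit of x.)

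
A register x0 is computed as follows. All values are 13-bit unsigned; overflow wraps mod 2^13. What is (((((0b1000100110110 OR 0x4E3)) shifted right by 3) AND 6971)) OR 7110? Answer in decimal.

7166

0b1000100110110 = 1000100110110
0x4E3 = 0010011100011
→ OR → 1010111110111 = 5623
→ shifted right by 3 → 0001010111110 = 702
6971 = 1101100111011
→ AND → 0001000111010 = 570
7110 = 1101111000110
→ OR → 1101111111110 = 7166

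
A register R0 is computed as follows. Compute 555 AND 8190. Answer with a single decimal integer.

555 = 0001000101011
8190 = 1111111111110
AND → 0001000101010 = 554

554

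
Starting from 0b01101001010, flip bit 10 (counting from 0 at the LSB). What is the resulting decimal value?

x = 01101001010
bit 10 is currently 0; toggle it via x ^ (1 << 10) = x ^ 1024
→ 11101001010 = 1866

1866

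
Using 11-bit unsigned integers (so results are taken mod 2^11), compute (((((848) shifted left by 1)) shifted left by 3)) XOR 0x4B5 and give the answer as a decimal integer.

437

848 = 01101010000
→ shifted left by 1 (mod 2^11) → 11010100000 = 1696
→ shifted left by 3 (mod 2^11) → 10100000000 = 1280
0x4B5 = 10010110101
→ XOR → 00110110101 = 437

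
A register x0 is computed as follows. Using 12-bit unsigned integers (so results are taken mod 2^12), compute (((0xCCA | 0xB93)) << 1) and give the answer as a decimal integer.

0xCCA = 110011001010
0xB93 = 101110010011
→ | → 111111011011 = 4059
→ << 1 (mod 2^12) → 111110110110 = 4022

4022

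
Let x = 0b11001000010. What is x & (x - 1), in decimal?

x = 11001000010 = 1602
x - 1 = 11001000001
AND   = 11001000000 = 1600
(x & (x - 1) clears the lowest set bit of x.)

1600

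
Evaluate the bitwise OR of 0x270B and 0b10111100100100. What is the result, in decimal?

0x270B = 10011100001011
b = 10111100100100
 OR → 10111100101111 = 12079

12079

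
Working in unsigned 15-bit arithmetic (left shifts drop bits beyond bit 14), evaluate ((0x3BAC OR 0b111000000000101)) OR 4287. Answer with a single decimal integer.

31679

0x3BAC = 011101110101100
0b111000000000101 = 111000000000101
→ OR → 111101110101101 = 31661
4287 = 001000010111111
→ OR → 111101110111111 = 31679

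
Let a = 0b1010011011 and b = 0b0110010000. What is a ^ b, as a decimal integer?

a = 1010011011
b = 0110010000
XOR → 1100001011 = 779

779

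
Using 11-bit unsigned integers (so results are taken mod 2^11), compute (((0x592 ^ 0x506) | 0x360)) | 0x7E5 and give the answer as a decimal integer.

2037

0x592 = 10110010010
0x506 = 10100000110
→ ^ → 00010010100 = 148
0x360 = 01101100000
→ | → 01111110100 = 1012
0x7E5 = 11111100101
→ | → 11111110101 = 2037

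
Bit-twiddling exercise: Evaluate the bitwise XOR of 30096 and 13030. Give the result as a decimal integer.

18294

30096 = 111010110010000
13030 = 011001011100110
XOR → 100011101110110 = 18294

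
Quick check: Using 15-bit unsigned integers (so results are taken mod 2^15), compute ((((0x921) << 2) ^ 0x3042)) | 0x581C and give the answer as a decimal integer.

23774

0x921 = 000100100100001
→ << 2 (mod 2^15) → 010010010000100 = 9348
0x3042 = 011000001000010
→ ^ → 001010011000110 = 5318
0x581C = 101100000011100
→ | → 101110011011110 = 23774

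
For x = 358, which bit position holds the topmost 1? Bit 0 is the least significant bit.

8

358 = 101100110
The topmost 1 is at position 8 (since 2^8 = 256 ≤ 358 < 512).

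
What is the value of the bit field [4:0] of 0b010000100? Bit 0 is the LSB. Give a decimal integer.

v = 010000100
Shift right by 0: 010000100
Mask low 5 bits: 00100 = 4

4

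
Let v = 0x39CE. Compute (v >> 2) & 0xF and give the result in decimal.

v = 0011100111001110
Shift right by 2: 00111001110011
Mask low 4 bits: 0011 = 3

3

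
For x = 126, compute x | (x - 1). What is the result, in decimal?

127

x = 1111110 = 126
x - 1 = 1111101
OR    = 1111111 = 127
(x | (x - 1) sets all bits below the lowest set bit.)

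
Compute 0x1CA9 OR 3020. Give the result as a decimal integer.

8173

0x1CA9 = 1110010101001
3020 = 0101111001100
 OR → 1111111101101 = 8173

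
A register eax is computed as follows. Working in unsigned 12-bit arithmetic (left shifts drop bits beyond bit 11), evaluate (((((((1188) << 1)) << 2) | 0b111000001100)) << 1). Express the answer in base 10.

3672

1188 = 010010100100
→ << 1 (mod 2^12) → 100101001000 = 2376
→ << 2 (mod 2^12) → 010100100000 = 1312
0b111000001100 = 111000001100
→ | → 111100101100 = 3884
→ << 1 (mod 2^12) → 111001011000 = 3672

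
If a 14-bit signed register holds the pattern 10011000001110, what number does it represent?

-6642

pattern = 10011000001110 (MSB is 1 ⇒ negative)
Invert: 01100111110001, add 1 → 01100111110010 = 6642, so the value is -6642.
(Equivalently: 9742 - 2^14 = 9742 - 16384 = -6642.)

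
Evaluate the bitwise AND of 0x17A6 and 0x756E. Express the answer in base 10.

5414

0x17A6 = 001011110100110
0x756E = 111010101101110
AND → 001010100100110 = 5414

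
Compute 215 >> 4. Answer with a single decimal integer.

215 = 11010111
shift right by 4 → 00001101 = 13
(equivalently, floor(215 / 16))

13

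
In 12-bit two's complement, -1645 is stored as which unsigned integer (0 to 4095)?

1645 in 12 bits: 011001101101
Invert: 100110010010
Add 1:  100110010011 = 2451
(Check: 2^12 - 1645 = 4096 - 1645 = 2451.)

2451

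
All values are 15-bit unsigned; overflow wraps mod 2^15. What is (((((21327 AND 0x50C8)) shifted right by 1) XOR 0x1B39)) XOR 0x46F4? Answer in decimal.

30185

21327 = 101001101001111
0x50C8 = 101000011001000
→ AND → 101000001001000 = 20552
→ shifted right by 1 → 010100000100100 = 10276
0x1B39 = 001101100111001
→ XOR → 011001100011101 = 13085
0x46F4 = 100011011110100
→ XOR → 111010111101001 = 30185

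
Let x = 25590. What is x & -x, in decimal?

2

x = 110001111110110 = 25590
-x (two's complement) = …001110000001010
AND   = 000000000000010 = 2
(x & -x isolates the lowest set bit of x.)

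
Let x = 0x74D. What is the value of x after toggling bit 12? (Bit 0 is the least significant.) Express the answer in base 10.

x = 00011101001101
bit 12 is currently 0; toggle it via x ^ (1 << 12) = x ^ 4096
→ 01011101001101 = 5965

5965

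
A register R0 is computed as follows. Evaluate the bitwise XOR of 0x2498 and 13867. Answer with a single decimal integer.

0x2498 = 10010010011000
13867 = 11011000101011
XOR → 01001010110011 = 4787

4787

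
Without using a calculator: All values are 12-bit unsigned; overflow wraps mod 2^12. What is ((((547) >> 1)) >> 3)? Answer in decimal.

547 = 001000100011
→ >> 1 → 000100010001 = 273
→ >> 3 → 000000100010 = 34

34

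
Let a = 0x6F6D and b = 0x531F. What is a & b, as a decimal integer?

17165

0x6F6D = 110111101101101
0x531F = 101001100011111
AND → 100001100001101 = 17165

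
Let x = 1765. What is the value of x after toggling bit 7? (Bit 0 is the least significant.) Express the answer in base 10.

x = 11011100101
bit 7 is currently 1; toggle it via x ^ (1 << 7) = x ^ 128
→ 11001100101 = 1637

1637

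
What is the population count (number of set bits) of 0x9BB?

8

0x9BB = 100110111011
Count the 1s: 1 + 1 + 1 + 1 + 1 + 1 + 1 + 1 = 8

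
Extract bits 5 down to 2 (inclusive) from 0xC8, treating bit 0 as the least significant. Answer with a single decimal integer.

2

v = 011001000
Shift right by 2: 0110010
Mask low 4 bits: 0010 = 2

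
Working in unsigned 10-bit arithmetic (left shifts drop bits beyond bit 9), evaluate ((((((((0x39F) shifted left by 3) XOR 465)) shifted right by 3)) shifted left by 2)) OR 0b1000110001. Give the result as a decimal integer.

0x39F = 1110011111
→ shifted left by 3 (mod 2^10) → 0011111000 = 248
465 = 0111010001
→ XOR → 0100101001 = 297
→ shifted right by 3 → 0000100101 = 37
→ shifted left by 2 (mod 2^10) → 0010010100 = 148
0b1000110001 = 1000110001
→ OR → 1010110101 = 693

693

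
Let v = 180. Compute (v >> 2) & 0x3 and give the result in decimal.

v = 10110100
Shift right by 2: 101101
Mask low 2 bits: 01 = 1

1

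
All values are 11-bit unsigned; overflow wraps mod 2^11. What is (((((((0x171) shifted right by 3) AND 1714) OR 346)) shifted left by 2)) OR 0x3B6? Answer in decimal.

2046

0x171 = 00101110001
→ shifted right by 3 → 00000101110 = 46
1714 = 11010110010
→ AND → 00000100010 = 34
346 = 00101011010
→ OR → 00101111010 = 378
→ shifted left by 2 (mod 2^11) → 10111101000 = 1512
0x3B6 = 01110110110
→ OR → 11111111110 = 2046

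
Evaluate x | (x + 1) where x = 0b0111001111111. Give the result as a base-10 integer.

x = 111001111111 = 3711
x + 1 = 111010000000
OR    = 111011111111 = 3839
(x | (x + 1) sets the lowest cleared bit.)

3839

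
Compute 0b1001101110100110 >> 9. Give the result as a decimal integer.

77

x = 1001101110100110
shift right by 9 → 0000000001001101 = 77
(equivalently, floor(39846 / 512))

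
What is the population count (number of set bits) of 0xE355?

9

0xE355 = 1110001101010101
Count the 1s: 1 + 1 + 1 + 1 + 1 + 1 + 1 + 1 + 1 = 9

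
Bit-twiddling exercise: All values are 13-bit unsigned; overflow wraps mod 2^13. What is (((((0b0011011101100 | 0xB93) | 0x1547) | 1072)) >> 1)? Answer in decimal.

4095

0b0011011101100 = 0011011101100
0xB93 = 0101110010011
→ | → 0111111111111 = 4095
0x1547 = 1010101000111
→ | → 1111111111111 = 8191
1072 = 0010000110000
→ | → 1111111111111 = 8191
→ >> 1 → 0111111111111 = 4095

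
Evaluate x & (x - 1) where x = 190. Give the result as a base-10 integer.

x = 10111110 = 190
x - 1 = 10111101
AND   = 10111100 = 188
(x & (x - 1) clears the lowest set bit of x.)

188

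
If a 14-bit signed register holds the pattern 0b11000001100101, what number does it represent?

-3995

pattern = 11000001100101 (MSB is 1 ⇒ negative)
Invert: 00111110011010, add 1 → 00111110011011 = 3995, so the value is -3995.
(Equivalently: 12389 - 2^14 = 12389 - 16384 = -3995.)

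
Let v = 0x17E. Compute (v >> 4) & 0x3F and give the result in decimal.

23

v = 00101111110
Shift right by 4: 0010111
Mask low 6 bits: 010111 = 23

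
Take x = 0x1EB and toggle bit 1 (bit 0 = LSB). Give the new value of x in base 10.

489

x = 111101011
bit 1 is currently 1; toggle it via x ^ (1 << 1) = x ^ 2
→ 111101001 = 489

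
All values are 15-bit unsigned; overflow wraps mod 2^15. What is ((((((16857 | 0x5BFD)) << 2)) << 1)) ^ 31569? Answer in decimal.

9401

16857 = 100000111011001
0x5BFD = 101101111111101
→ | → 101101111111101 = 23549
→ << 2 (mod 2^15) → 110111111110100 = 28660
→ << 1 (mod 2^15) → 101111111101000 = 24552
31569 = 111101101010001
→ ^ → 010010010111001 = 9401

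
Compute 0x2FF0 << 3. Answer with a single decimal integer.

98176

0x2FF0 = 00010111111110000
shift left by 3 → 10111111110000000 = 98176
(equivalently, 12272 × 2^3 = 12272 × 8)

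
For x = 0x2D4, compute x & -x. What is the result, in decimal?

x = 1011010100 = 724
-x (two's complement) = …0100101100
AND   = 0000000100 = 4
(x & -x isolates the lowest set bit of x.)

4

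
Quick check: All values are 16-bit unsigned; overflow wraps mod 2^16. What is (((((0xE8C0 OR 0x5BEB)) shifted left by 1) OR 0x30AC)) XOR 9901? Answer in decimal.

53587

0xE8C0 = 1110100011000000
0x5BEB = 0101101111101011
→ OR → 1111101111101011 = 64491
→ shifted left by 1 (mod 2^16) → 1111011111010110 = 63446
0x30AC = 0011000010101100
→ OR → 1111011111111110 = 63486
9901 = 0010011010101101
→ XOR → 1101000101010011 = 53587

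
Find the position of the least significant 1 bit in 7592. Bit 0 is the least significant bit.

3

7592 = 1110110101000
Trailing zeros: 3, so the lowest set bit is bit 3 (value 8).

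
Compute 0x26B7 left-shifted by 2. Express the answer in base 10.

39644

0x26B7 = 0010011010110111
shift left by 2 → 1001101011011100 = 39644
(equivalently, 9911 × 2^2 = 9911 × 4)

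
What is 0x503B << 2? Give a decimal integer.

0x503B = 00101000000111011
shift left by 2 → 10100000011101100 = 82156
(equivalently, 20539 × 2^2 = 20539 × 4)

82156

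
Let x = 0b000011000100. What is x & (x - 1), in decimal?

x = 11000100 = 196
x - 1 = 11000011
AND   = 11000000 = 192
(x & (x - 1) clears the lowest set bit of x.)

192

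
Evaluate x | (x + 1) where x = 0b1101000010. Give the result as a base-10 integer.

x = 1101000010 = 834
x + 1 = 1101000011
OR    = 1101000011 = 835
(x | (x + 1) sets the lowest cleared bit.)

835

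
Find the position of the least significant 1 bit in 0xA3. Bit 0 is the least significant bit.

0

0xA3 = 10100011
Trailing zeros: 0, so the lowest set bit is bit 0 (value 1).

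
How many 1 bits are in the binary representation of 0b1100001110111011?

10

n = 1100001110111011
Count the 1s: 1 + 1 + 1 + 1 + 1 + 1 + 1 + 1 + 1 + 1 = 10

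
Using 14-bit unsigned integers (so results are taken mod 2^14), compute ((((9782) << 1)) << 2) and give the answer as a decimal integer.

9782 = 10011000110110
→ << 1 (mod 2^14) → 00110001101100 = 3180
→ << 2 (mod 2^14) → 11000110110000 = 12720

12720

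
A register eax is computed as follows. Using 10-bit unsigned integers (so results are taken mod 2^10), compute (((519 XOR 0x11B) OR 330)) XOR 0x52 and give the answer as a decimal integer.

519 = 1000000111
0x11B = 0100011011
→ XOR → 1100011100 = 796
330 = 0101001010
→ OR → 1101011110 = 862
0x52 = 0001010010
→ XOR → 1100001100 = 780

780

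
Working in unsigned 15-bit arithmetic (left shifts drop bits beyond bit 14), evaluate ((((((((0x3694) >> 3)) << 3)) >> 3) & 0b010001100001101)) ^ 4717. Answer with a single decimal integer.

0x3694 = 011011010010100
→ >> 3 → 000011011010010 = 1746
→ << 3 (mod 2^15) → 011011010010000 = 13968
→ >> 3 → 000011011010010 = 1746
0b010001100001101 = 010001100001101
→ & → 000001000000000 = 512
4717 = 001001001101101
→ ^ → 001000001101101 = 4205

4205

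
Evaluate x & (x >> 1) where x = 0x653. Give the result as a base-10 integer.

x = 11001010011 = 1619
x>>1 = 01100101001
AND  = 01000000001 = 513
(x & (x >> 1) has a 1 wherever x has two consecutive 1 bits.)

513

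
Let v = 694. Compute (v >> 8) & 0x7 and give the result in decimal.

v = 01010110110
Shift right by 8: 010
Mask low 3 bits: 010 = 2

2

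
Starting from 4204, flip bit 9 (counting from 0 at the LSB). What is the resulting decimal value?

x = 1000001101100
bit 9 is currently 0; toggle it via x ^ (1 << 9) = x ^ 512
→ 1001001101100 = 4716

4716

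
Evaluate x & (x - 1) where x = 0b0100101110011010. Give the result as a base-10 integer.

x = 100101110011010 = 19354
x - 1 = 100101110011001
AND   = 100101110011000 = 19352
(x & (x - 1) clears the lowest set bit of x.)

19352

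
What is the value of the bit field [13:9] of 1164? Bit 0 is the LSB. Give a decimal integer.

2

v = 00010010001100
Shift right by 9: 00010
Mask low 5 bits: 00010 = 2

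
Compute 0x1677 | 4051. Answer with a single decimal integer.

8183

0x1677 = 1011001110111
4051 = 0111111010011
 OR → 1111111110111 = 8183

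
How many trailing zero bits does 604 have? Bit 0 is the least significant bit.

2

604 = 1001011100
Trailing zeros: 2, so the lowest set bit is bit 2 (value 4).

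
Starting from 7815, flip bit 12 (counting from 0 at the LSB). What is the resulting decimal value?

x = 1111010000111
bit 12 is currently 1; toggle it via x ^ (1 << 12) = x ^ 4096
→ 0111010000111 = 3719

3719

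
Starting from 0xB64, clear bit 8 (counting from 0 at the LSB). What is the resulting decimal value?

x = 000101101100100
bit 8 is currently 1; clear it via x & ~(1 << 8) = x & ~256
→ 000101001100100 = 2660

2660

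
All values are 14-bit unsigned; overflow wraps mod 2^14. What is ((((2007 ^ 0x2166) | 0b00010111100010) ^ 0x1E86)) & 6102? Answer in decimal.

4436

2007 = 00011111010111
0x2166 = 10000101100110
→ ^ → 10011010110001 = 9905
0b00010111100010 = 00010111100010
→ | → 10011111110011 = 10227
0x1E86 = 01111010000110
→ ^ → 11100101110101 = 14709
6102 = 01011111010110
→ & → 01000101010100 = 4436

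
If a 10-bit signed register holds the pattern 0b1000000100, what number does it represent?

pattern = 1000000100 (MSB is 1 ⇒ negative)
Invert: 0111111011, add 1 → 0111111100 = 508, so the value is -508.
(Equivalently: 516 - 2^10 = 516 - 1024 = -508.)

-508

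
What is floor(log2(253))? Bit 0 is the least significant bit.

253 = 11111101
The topmost 1 is at position 7 (since 2^7 = 128 ≤ 253 < 256).

7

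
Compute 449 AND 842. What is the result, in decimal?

320

449 = 0111000001
842 = 1101001010
AND → 0101000000 = 320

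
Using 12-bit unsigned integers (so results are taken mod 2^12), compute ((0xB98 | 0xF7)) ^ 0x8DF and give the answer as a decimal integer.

0xB98 = 101110011000
0xF7 = 000011110111
→ | → 101111111111 = 3071
0x8DF = 100011011111
→ ^ → 001100100000 = 800

800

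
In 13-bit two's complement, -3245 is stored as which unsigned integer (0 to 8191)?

3245 in 13 bits: 0110010101101
Invert: 1001101010010
Add 1:  1001101010011 = 4947
(Check: 2^13 - 3245 = 8192 - 3245 = 4947.)

4947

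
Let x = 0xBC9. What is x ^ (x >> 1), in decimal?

x = 101111001001 = 3017
x>>1 = 010111100100
XOR  = 111000101101 = 3629
(x ^ (x >> 1) gives the standard binary-reflected Gray code of x.)

3629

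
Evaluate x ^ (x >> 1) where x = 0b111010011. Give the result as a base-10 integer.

314

x = 111010011 = 467
x>>1 = 011101001
XOR  = 100111010 = 314
(x ^ (x >> 1) gives the standard binary-reflected Gray code of x.)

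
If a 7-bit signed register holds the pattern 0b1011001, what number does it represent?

pattern = 1011001 (MSB is 1 ⇒ negative)
Invert: 0100110, add 1 → 0100111 = 39, so the value is -39.
(Equivalently: 89 - 2^7 = 89 - 128 = -39.)

-39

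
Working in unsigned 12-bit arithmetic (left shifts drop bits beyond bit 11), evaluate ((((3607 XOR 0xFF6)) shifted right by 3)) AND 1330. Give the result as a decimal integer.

3607 = 111000010111
0xFF6 = 111111110110
→ XOR → 000111100001 = 481
→ shifted right by 3 → 000000111100 = 60
1330 = 010100110010
→ AND → 000000110000 = 48

48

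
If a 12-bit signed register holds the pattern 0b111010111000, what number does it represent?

-328

pattern = 111010111000 (MSB is 1 ⇒ negative)
Invert: 000101000111, add 1 → 000101001000 = 328, so the value is -328.
(Equivalently: 3768 - 2^12 = 3768 - 4096 = -328.)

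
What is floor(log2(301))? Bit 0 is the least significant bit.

301 = 100101101
The topmost 1 is at position 8 (since 2^8 = 256 ≤ 301 < 512).

8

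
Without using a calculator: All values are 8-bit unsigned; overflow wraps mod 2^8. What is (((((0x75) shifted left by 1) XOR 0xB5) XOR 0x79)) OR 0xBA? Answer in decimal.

0x75 = 01110101
→ shifted left by 1 (mod 2^8) → 11101010 = 234
0xB5 = 10110101
→ XOR → 01011111 = 95
0x79 = 01111001
→ XOR → 00100110 = 38
0xBA = 10111010
→ OR → 10111110 = 190

190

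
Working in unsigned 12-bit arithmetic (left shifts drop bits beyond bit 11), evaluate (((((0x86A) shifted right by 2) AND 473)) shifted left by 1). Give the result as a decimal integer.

0x86A = 100001101010
→ shifted right by 2 → 001000011010 = 538
473 = 000111011001
→ AND → 000000011000 = 24
→ shifted left by 1 (mod 2^12) → 000000110000 = 48

48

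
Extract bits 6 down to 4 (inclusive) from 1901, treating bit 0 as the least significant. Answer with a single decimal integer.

6

v = 11101101101
Shift right by 4: 1110110
Mask low 3 bits: 110 = 6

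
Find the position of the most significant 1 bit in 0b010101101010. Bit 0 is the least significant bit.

0b010101101010 = 10101101010
The topmost 1 is at position 10 (since 2^10 = 1024 ≤ 1386 < 2048).

10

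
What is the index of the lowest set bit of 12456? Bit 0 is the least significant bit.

3

12456 = 11000010101000
Trailing zeros: 3, so the lowest set bit is bit 3 (value 8).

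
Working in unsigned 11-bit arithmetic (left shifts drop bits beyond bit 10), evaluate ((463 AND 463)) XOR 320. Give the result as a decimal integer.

143

463 = 00111001111
463 = 00111001111
→ AND → 00111001111 = 463
320 = 00101000000
→ XOR → 00010001111 = 143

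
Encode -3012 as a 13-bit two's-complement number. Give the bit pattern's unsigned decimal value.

3012 in 13 bits: 0101111000100
Invert: 1010000111011
Add 1:  1010000111100 = 5180
(Check: 2^13 - 3012 = 8192 - 3012 = 5180.)

5180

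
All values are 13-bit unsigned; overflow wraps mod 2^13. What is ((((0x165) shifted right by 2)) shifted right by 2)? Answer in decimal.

0x165 = 0000101100101
→ shifted right by 2 → 0000001011001 = 89
→ shifted right by 2 → 0000000010110 = 22

22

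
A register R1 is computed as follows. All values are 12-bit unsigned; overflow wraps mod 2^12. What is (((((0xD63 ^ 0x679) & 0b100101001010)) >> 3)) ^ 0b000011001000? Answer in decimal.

0xD63 = 110101100011
0x679 = 011001111001
→ ^ → 101100011010 = 2842
0b100101001010 = 100101001010
→ & → 100100001010 = 2314
→ >> 3 → 000100100001 = 289
0b000011001000 = 000011001000
→ ^ → 000111101001 = 489

489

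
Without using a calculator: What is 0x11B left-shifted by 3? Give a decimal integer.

2264

0x11B = 000100011011
shift left by 3 → 100011011000 = 2264
(equivalently, 283 × 2^3 = 283 × 8)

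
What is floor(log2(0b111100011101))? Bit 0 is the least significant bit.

11

0b111100011101 = 111100011101
The topmost 1 is at position 11 (since 2^11 = 2048 ≤ 3869 < 4096).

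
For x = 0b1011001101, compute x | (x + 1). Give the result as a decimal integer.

719

x = 1011001101 = 717
x + 1 = 1011001110
OR    = 1011001111 = 719
(x | (x + 1) sets the lowest cleared bit.)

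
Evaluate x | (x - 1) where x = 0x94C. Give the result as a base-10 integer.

x = 100101001100 = 2380
x - 1 = 100101001011
OR    = 100101001111 = 2383
(x | (x - 1) sets all bits below the lowest set bit.)

2383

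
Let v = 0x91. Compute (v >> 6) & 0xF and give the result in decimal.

v = 0010010001
Shift right by 6: 0010
Mask low 4 bits: 0010 = 2

2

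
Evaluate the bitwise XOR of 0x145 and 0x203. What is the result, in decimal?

0x145 = 0101000101
0x203 = 1000000011
XOR → 1101000110 = 838

838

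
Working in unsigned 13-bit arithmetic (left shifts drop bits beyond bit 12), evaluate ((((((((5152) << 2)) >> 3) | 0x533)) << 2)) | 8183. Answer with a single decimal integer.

5152 = 1010000100000
→ << 2 (mod 2^13) → 1000010000000 = 4224
→ >> 3 → 0001000010000 = 528
0x533 = 0010100110011
→ | → 0011100110011 = 1843
→ << 2 (mod 2^13) → 1110011001100 = 7372
8183 = 1111111110111
→ | → 1111111111111 = 8191

8191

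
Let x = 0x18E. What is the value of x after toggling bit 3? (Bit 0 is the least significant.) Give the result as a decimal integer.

390

x = 110001110
bit 3 is currently 1; toggle it via x ^ (1 << 3) = x ^ 8
→ 110000110 = 390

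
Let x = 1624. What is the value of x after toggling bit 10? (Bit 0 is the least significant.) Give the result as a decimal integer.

x = 011001011000
bit 10 is currently 1; toggle it via x ^ (1 << 10) = x ^ 1024
→ 001001011000 = 600

600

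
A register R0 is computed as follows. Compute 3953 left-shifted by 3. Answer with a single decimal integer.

3953 = 000111101110001
shift left by 3 → 111101110001000 = 31624
(equivalently, 3953 × 2^3 = 3953 × 8)

31624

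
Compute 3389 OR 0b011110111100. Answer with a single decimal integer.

3389 = 110100111101
b = 011110111100
 OR → 111110111101 = 4029

4029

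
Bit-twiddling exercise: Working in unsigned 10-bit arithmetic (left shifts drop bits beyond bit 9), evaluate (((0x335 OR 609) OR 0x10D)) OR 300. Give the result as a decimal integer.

893

0x335 = 1100110101
609 = 1001100001
→ OR → 1101110101 = 885
0x10D = 0100001101
→ OR → 1101111101 = 893
300 = 0100101100
→ OR → 1101111101 = 893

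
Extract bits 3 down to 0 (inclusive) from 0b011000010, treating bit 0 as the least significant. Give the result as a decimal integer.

v = 011000010
Shift right by 0: 011000010
Mask low 4 bits: 0010 = 2

2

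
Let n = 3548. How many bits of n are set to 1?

3548 = 110111011100
Count the 1s: 1 + 1 + 1 + 1 + 1 + 1 + 1 + 1 = 8

8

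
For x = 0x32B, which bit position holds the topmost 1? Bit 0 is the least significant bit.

0x32B = 1100101011
The topmost 1 is at position 9 (since 2^9 = 512 ≤ 811 < 1024).

9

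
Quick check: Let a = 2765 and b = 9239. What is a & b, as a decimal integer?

5

2765 = 00101011001101
9239 = 10010000010111
AND → 00000000000101 = 5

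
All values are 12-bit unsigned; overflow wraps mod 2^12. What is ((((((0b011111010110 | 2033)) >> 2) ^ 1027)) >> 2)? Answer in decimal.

0b011111010110 = 011111010110
2033 = 011111110001
→ | → 011111110111 = 2039
→ >> 2 → 000111111101 = 509
1027 = 010000000011
→ ^ → 010111111110 = 1534
→ >> 2 → 000101111111 = 383

383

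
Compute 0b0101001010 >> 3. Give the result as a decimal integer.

x = 101001010
shift right by 3 → 000101001 = 41
(equivalently, floor(330 / 8))

41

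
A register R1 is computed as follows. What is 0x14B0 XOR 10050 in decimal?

13298

0x14B0 = 01010010110000
10050 = 10011101000010
XOR → 11001111110010 = 13298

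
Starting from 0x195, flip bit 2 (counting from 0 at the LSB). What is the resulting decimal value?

401

x = 110010101
bit 2 is currently 1; toggle it via x ^ (1 << 2) = x ^ 4
→ 110010001 = 401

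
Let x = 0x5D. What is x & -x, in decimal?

1

x = 1011101 = 93
-x (two's complement) = …0100011
AND   = 0000001 = 1
(x & -x isolates the lowest set bit of x.)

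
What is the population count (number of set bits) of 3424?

3424 = 110101100000
Count the 1s: 1 + 1 + 1 + 1 + 1 = 5

5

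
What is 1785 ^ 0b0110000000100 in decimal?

2813

1785 = 011011111001
b = 110000000100
XOR → 101011111101 = 2813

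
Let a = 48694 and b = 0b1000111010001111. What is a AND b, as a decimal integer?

36358

48694 = 1011111000110110
b = 1000111010001111
AND → 1000111000000110 = 36358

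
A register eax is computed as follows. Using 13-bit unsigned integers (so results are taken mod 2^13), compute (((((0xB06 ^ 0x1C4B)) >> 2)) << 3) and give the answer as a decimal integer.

3736

0xB06 = 0101100000110
0x1C4B = 1110001001011
→ ^ → 1011101001101 = 5965
→ >> 2 → 0010111010011 = 1491
→ << 3 (mod 2^13) → 0111010011000 = 3736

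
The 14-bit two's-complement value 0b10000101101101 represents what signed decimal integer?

pattern = 10000101101101 (MSB is 1 ⇒ negative)
Invert: 01111010010010, add 1 → 01111010010011 = 7827, so the value is -7827.
(Equivalently: 8557 - 2^14 = 8557 - 16384 = -7827.)

-7827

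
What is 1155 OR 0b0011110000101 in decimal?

1155 = 10010000011
b = 11110000101
 OR → 11110000111 = 1927

1927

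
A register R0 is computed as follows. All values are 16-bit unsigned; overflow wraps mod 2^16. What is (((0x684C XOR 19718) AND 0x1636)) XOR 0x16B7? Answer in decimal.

4789

0x684C = 0110100001001100
19718 = 0100110100000110
→ XOR → 0010010101001010 = 9546
0x1636 = 0001011000110110
→ AND → 0000010000000010 = 1026
0x16B7 = 0001011010110111
→ XOR → 0001001010110101 = 4789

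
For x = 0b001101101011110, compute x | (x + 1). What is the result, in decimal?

x = 1101101011110 = 7006
x + 1 = 1101101011111
OR    = 1101101011111 = 7007
(x | (x + 1) sets the lowest cleared bit.)

7007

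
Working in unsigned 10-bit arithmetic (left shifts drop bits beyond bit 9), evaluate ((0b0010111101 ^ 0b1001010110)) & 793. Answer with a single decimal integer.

521

0b0010111101 = 0010111101
0b1001010110 = 1001010110
→ ^ → 1011101011 = 747
793 = 1100011001
→ & → 1000001001 = 521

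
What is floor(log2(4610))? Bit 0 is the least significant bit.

12

4610 = 1001000000010
The topmost 1 is at position 12 (since 2^12 = 4096 ≤ 4610 < 8192).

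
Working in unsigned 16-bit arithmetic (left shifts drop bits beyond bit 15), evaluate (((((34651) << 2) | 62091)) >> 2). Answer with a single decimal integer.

16379

34651 = 1000011101011011
→ << 2 (mod 2^16) → 0001110101101100 = 7532
62091 = 1111001010001011
→ | → 1111111111101111 = 65519
→ >> 2 → 0011111111111011 = 16379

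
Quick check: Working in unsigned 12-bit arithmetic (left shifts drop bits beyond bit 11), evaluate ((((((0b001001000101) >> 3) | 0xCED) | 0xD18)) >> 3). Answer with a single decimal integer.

447

0b001001000101 = 001001000101
→ >> 3 → 000001001000 = 72
0xCED = 110011101101
→ | → 110011101101 = 3309
0xD18 = 110100011000
→ | → 110111111101 = 3581
→ >> 3 → 000110111111 = 447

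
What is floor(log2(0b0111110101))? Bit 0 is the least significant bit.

8

0b0111110101 = 111110101
The topmost 1 is at position 8 (since 2^8 = 256 ≤ 501 < 512).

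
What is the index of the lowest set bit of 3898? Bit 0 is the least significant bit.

1

3898 = 111100111010
Trailing zeros: 1, so the lowest set bit is bit 1 (value 2).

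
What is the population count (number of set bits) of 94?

94 = 1011110
Count the 1s: 1 + 1 + 1 + 1 + 1 = 5

5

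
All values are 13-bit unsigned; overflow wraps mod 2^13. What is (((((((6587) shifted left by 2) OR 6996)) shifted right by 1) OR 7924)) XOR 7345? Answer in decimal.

6587 = 1100110111011
→ shifted left by 2 (mod 2^13) → 0011011101100 = 1772
6996 = 1101101010100
→ OR → 1111111111100 = 8188
→ shifted right by 1 → 0111111111110 = 4094
7924 = 1111011110100
→ OR → 1111111111110 = 8190
7345 = 1110010110001
→ XOR → 0001101001111 = 847

847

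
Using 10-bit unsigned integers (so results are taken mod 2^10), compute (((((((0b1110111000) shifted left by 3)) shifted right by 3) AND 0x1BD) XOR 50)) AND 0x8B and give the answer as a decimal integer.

10

0b1110111000 = 1110111000
→ shifted left by 3 (mod 2^10) → 0111000000 = 448
→ shifted right by 3 → 0000111000 = 56
0x1BD = 0110111101
→ AND → 0000111000 = 56
50 = 0000110010
→ XOR → 0000001010 = 10
0x8B = 0010001011
→ AND → 0000001010 = 10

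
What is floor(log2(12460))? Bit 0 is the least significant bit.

12460 = 11000010101100
The topmost 1 is at position 13 (since 2^13 = 8192 ≤ 12460 < 16384).

13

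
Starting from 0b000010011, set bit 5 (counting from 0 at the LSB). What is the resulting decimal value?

51

x = 000010011
bit 5 is currently 0; set it via x | (1 << 5) = x | 32
→ 000110011 = 51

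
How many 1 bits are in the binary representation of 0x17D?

0x17D = 101111101
Count the 1s: 1 + 1 + 1 + 1 + 1 + 1 + 1 = 7

7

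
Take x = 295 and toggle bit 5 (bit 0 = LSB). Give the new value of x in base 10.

x = 00100100111
bit 5 is currently 1; toggle it via x ^ (1 << 5) = x ^ 32
→ 00100000111 = 263

263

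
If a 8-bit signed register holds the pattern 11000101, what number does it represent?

-59

pattern = 11000101 (MSB is 1 ⇒ negative)
Invert: 00111010, add 1 → 00111011 = 59, so the value is -59.
(Equivalently: 197 - 2^8 = 197 - 256 = -59.)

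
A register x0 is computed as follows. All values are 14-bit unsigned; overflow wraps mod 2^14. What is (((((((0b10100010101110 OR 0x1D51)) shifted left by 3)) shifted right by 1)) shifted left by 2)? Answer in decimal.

0b10100010101110 = 10100010101110
0x1D51 = 01110101010001
→ OR → 11110111111111 = 15871
→ shifted left by 3 (mod 2^14) → 10111111111000 = 12280
→ shifted right by 1 → 01011111111100 = 6140
→ shifted left by 2 (mod 2^14) → 01111111110000 = 8176

8176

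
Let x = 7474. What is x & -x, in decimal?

x = 1110100110010 = 7474
-x (two's complement) = …0001011001110
AND   = 0000000000010 = 2
(x & -x isolates the lowest set bit of x.)

2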